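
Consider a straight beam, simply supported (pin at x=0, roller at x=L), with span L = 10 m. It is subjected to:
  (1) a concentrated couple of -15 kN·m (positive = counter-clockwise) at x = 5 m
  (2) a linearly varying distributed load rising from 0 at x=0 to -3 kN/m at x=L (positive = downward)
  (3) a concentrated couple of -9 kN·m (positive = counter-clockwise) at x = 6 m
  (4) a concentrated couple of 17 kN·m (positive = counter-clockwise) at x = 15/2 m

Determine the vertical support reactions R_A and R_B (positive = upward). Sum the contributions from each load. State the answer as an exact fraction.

R_A = -57/10 kN, R_B = -93/10 kN

Load 1 — applied couple M₀=-15 kN·m at a=5 m (b=L-a=5):
  R_A = M₀/L = (-15)/10 = -3/2 kN
  R_B = -M₀/L = -(-15)/10 = 3/2 kN
Load 2 — triangular load w₀=-3 kN/m (0→w₀ over full span):
  R_A = w₀L/6 = (-3)·10/6 = -5 kN
  R_B = w₀L/3 = (-3)·10/3 = -10 kN
Load 3 — applied couple M₀=-9 kN·m at a=6 m (b=L-a=4):
  R_A = M₀/L = (-9)/10 = -9/10 kN
  R_B = -M₀/L = -(-9)/10 = 9/10 kN
Load 4 — applied couple M₀=17 kN·m at a=15/2 m (b=L-a=5/2):
  R_A = M₀/L = 17/10 kN
  R_B = -M₀/L = -17/10 kN
Superposition: R_A = -57/10 kN, R_B = -93/10 kN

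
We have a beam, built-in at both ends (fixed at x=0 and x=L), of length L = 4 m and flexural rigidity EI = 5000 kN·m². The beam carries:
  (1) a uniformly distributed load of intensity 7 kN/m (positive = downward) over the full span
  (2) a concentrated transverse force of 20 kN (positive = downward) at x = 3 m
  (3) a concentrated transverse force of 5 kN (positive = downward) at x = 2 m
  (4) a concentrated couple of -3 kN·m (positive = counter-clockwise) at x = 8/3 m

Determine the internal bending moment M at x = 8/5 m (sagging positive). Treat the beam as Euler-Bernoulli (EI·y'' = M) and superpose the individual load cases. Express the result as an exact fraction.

M(8/5) = 1877/300 kN·m

Load 1 — uniform load w=7 kN/m over full span:
  M_1 = wLx/2 - wL²/12 - wx²/2 = 7·4·(8/5)/2 - 7·4²/12 - 7·(8/5)²/2 = 308/75 kN·m
Load 2 — point force P=20 kN at a=3 m (b=L-a=1):
  M_2 = Pb²(3a+b)x/L³ - Pab²/L²  [x≤a] = 20·1²·(3·3+1)·(8/5)/4³ - 20·3·1²/4² = 5/4 kN·m
Load 3 — point force P=5 kN at a=2 m (b=L-a=2):
  M_3 = Pb²(3a+b)x/L³ - Pab²/L²  [x≤a] = 5·2²·(3·2+2)·(8/5)/4³ - 5·2·2²/4² = 3/2 kN·m
Load 4 — applied couple M₀=-3 kN·m at a=8/3 m (b=L-a=4/3):
  M_4 = R_Ax - M_A  [x≤a] with R_A=-1, M_A=-1 = (-1)·(8/5) - (-1) = -3/5 kN·m
Superposition: M = Σ M_i = 1877/300 kN·m ≈ 6.256667 kN·m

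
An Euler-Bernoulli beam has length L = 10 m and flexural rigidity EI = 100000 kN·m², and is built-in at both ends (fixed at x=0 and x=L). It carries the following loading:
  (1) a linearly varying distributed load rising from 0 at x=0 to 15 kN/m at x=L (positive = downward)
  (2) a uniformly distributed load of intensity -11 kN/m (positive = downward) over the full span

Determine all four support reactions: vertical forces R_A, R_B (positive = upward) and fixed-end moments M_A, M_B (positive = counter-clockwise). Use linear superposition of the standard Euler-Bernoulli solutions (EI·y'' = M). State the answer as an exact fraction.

R_A = -65/2 kN, M_A = -125/3 kN·m, R_B = -5/2 kN, M_B = 50/3 kN·m

Load 1 — triangular load w₀=15 kN/m (0→w₀ over full span):
  R_A = 3w₀L/20 = 3·15·10/20 = 45/2 kN
  M_A = w₀L²/30 = 15·10²/30 = 50 kN·m
  R_B = 7w₀L/20 = 7·15·10/20 = 105/2 kN
  M_B = -w₀L²/20 = -15·10²/20 = -75 kN·m
Load 2 — uniform load w=-11 kN/m over full span:
  R_A = wL/2 = (-11)·10/2 = -55 kN
  M_A = wL²/12 = (-11)·10²/12 = -275/3 kN·m
  R_B = wL/2 = (-11)·10/2 = -55 kN
  M_B = -wL²/12 = -(-11)·10²/12 = 275/3 kN·m
Superposition: R_A = -65/2 kN, M_A = -125/3 kN·m, R_B = -5/2 kN, M_B = 50/3 kN·m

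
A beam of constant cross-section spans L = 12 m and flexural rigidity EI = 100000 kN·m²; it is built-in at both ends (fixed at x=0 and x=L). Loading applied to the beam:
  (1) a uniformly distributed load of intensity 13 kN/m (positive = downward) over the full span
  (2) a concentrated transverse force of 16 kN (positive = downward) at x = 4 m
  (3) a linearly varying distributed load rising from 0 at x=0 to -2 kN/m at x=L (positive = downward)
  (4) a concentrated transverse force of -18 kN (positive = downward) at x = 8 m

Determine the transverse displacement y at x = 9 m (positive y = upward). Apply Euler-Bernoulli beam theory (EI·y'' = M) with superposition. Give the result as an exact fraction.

Load 1 — uniform load w=13 kN/m over full span:
  y_1 = -wx²(L-x)²/(24EI) = -13·9²·(12-9)²/(24·100000) = -3159/800000 m
Load 2 — point force P=16 kN at a=4 m (b=L-a=8):
  y_2 = -Pa²(L-x)²(3bL-(3b+a)(L-x))/(6L³EI)  [x>a] = -16·4²·(12-9)²·(3·8·12-(3·8+4)·(12-9))/(6·12³·100000) = -17/37500 m
Load 3 — triangular load w₀=-2 kN/m (0→w₀ over full span):
  y_3 = -w₀x²(L-x)²(x+2L)/(120LEI) = -(-2)·9²·(12-9)²·(9+2·12)/(120·12·100000) = 2673/8000000 m
Load 4 — point force P=-18 kN at a=8 m (b=L-a=4):
  y_4 = -Pa²(L-x)²(3bL-(3b+a)(L-x))/(6L³EI)  [x>a] = -(-18)·8²·(12-9)²·(3·4·12-(3·4+8)·(12-9))/(6·12³·100000) = 21/25000 m
Superposition: y = Σ y_i = -77471/24000000 m ≈ -0.003228 m

y(9) = -77471/24000000 m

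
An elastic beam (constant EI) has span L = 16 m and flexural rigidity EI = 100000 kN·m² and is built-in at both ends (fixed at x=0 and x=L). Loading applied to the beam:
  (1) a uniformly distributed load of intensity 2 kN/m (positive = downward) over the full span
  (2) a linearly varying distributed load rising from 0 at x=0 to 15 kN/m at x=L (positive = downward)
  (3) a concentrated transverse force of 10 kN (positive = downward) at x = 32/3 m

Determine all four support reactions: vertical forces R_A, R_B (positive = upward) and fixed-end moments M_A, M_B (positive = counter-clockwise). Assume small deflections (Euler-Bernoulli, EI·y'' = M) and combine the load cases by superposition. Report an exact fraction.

R_A = 1474/27 kN, M_A = 4928/27 kN·m, R_B = 2900/27 kN, M_B = -6976/27 kN·m

Load 1 — uniform load w=2 kN/m over full span:
  R_A = wL/2 = 2·16/2 = 16 kN
  M_A = wL²/12 = 2·16²/12 = 128/3 kN·m
  R_B = wL/2 = 2·16/2 = 16 kN
  M_B = -wL²/12 = -2·16²/12 = -128/3 kN·m
Load 2 — triangular load w₀=15 kN/m (0→w₀ over full span):
  R_A = 3w₀L/20 = 3·15·16/20 = 36 kN
  M_A = w₀L²/30 = 15·16²/30 = 128 kN·m
  R_B = 7w₀L/20 = 7·15·16/20 = 84 kN
  M_B = -w₀L²/20 = -15·16²/20 = -192 kN·m
Load 3 — point force P=10 kN at a=32/3 m (b=L-a=16/3):
  R_A = Pb²(3a+b)/L³ = 10·(16/3)²·(3·(32/3)+(16/3))/16³ = 70/27 kN
  M_A = Pab²/L² = 10·(32/3)·(16/3)²/16² = 320/27 kN·m
  R_B = Pa²(a+3b)/L³ = 10·(32/3)²·((32/3)+3·(16/3))/16³ = 200/27 kN
  M_B = -Pa²b/L² = -10·(32/3)²·(16/3)/16² = -640/27 kN·m
Superposition: R_A = 1474/27 kN, M_A = 4928/27 kN·m, R_B = 2900/27 kN, M_B = -6976/27 kN·m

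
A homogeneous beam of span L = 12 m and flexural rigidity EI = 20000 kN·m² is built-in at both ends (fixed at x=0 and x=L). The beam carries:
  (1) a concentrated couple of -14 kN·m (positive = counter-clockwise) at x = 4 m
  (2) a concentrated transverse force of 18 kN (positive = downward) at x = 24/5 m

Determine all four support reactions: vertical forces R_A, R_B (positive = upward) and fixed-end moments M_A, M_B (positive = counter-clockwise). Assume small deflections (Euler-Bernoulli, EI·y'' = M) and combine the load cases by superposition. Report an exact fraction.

R_A = 11372/1125 kN, M_A = 3888/125 kN·m, R_B = 8878/1125 kN, M_B = -9526/375 kN·m

Load 1 — applied couple M₀=-14 kN·m at a=4 m (b=L-a=8):
  R_A = 6M₀ab/L³ = 6·(-14)·4·8/12³ = -14/9 kN
  M_A = M₀b(2a-b)/L² = (-14)·8·(2·4-8)/12² = 0 kN·m
  R_B = -6M₀ab/L³ = -6·(-14)·4·8/12³ = 14/9 kN
  M_B = M₀a(2b-a)/L² = (-14)·4·(2·8-4)/12² = -14/3 kN·m
Load 2 — point force P=18 kN at a=24/5 m (b=L-a=36/5):
  R_A = Pb²(3a+b)/L³ = 18·(36/5)²·(3·(24/5)+(36/5))/12³ = 1458/125 kN
  M_A = Pab²/L² = 18·(24/5)·(36/5)²/12² = 3888/125 kN·m
  R_B = Pa²(a+3b)/L³ = 18·(24/5)²·((24/5)+3·(36/5))/12³ = 792/125 kN
  M_B = -Pa²b/L² = -18·(24/5)²·(36/5)/12² = -2592/125 kN·m
Superposition: R_A = 11372/1125 kN, M_A = 3888/125 kN·m, R_B = 8878/1125 kN, M_B = -9526/375 kN·m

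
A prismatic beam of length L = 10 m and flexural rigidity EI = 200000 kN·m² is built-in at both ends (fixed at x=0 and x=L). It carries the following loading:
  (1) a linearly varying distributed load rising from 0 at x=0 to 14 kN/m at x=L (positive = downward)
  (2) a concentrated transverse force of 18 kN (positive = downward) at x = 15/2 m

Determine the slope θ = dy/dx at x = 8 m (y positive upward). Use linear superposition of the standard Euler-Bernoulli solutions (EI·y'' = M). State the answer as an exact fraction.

Load 1 — triangular load w₀=14 kN/m (0→w₀ over full span):
  θ_1 = -w₀(2x(L-x)(L-2x)(x+2L)+x²(L-x)²)/(120LEI) = -14·(2·8·(10-8)·(10-2·8)·(8+2·10)+8²·(10-8)²)/(120·10·200000) = 14/46875 rad
Load 2 — point force P=18 kN at a=15/2 m (b=L-a=5/2):
  θ_2 = Pa²(L-x)(2bL-(3b+a)(L-x))/(2L³EI)  [x>a] = 18·(15/2)²·(10-8)·(2·(5/2)·10-(3·(5/2)+(15/2))·(10-8))/(2·10³·200000) = 81/800000 rad
Superposition: θ = Σ θ_i = 4799/12000000 rad ≈ 0.000400 rad

θ(8) = 4799/12000000 rad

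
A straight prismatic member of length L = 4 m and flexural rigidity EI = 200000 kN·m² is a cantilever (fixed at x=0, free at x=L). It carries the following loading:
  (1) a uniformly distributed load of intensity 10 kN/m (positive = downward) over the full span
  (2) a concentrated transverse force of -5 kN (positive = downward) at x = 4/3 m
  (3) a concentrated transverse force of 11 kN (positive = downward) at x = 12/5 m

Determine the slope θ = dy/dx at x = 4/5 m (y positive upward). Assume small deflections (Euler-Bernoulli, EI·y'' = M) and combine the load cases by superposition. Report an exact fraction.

θ(4/5) = -103/312500 rad

Load 1 — uniform load w=10 kN/m over full span:
  θ_1 = -wx(x²-3Lx+3L²)/(6EI) = -10·(4/5)·((4/5)²-3·4·(4/5)+3·4²)/(6·200000) = -61/234375 rad
Load 2 — point force P=-5 kN at a=4/3 m (b=L-a=8/3):
  θ_2 = -Px(2a-x)/(2EI)  [x≤a] = -(-5)·(4/5)·(2·(4/3)-(4/5))/(2·200000) = 7/375000 rad
Load 3 — point force P=11 kN at a=12/5 m (b=L-a=8/5):
  θ_3 = -Px(2a-x)/(2EI)  [x≤a] = -11·(4/5)·(2·(12/5)-(4/5))/(2·200000) = -11/125000 rad
Superposition: θ = Σ θ_i = -103/312500 rad ≈ -0.000330 rad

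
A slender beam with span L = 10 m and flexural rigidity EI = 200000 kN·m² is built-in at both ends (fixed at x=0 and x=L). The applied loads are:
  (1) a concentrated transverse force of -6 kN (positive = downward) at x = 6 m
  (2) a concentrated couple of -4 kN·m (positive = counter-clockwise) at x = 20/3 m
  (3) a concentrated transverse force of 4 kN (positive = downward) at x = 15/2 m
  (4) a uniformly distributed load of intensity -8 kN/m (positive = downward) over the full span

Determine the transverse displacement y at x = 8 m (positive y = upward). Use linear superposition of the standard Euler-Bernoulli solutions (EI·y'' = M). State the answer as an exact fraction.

y(8) = 411257/900000000 m

Load 1 — point force P=-6 kN at a=6 m (b=L-a=4):
  y_1 = -Pa²(L-x)²(3bL-(3b+a)(L-x))/(6L³EI)  [x>a] = -(-6)·6²·(10-8)²·(3·4·10-(3·4+6)·(10-8))/(6·10³·200000) = 189/3125000 m
Load 2 — applied couple M₀=-4 kN·m at a=20/3 m (b=L-a=10/3):
  y_2 = (R_Ax³/6 - M_Ax²/2 - M₀(x-a)²/2)/EI  [x>a] with R_A=-8/15, M_A=-4/3 = ((-8/15)·8³/6 - (-4/3)·8²/2 - (-4)·(8-(20/3))²/2)/200000 = 1/281250 m
Load 3 — point force P=4 kN at a=15/2 m (b=L-a=5/2):
  y_3 = -Pa²(L-x)²(3bL-(3b+a)(L-x))/(6L³EI)  [x>a] = -4·(15/2)²·(10-8)²·(3·(5/2)·10-(3·(5/2)+(15/2))·(10-8))/(6·10³·200000) = -27/800000 m
Load 4 — uniform load w=-8 kN/m over full span:
  y_4 = -wx²(L-x)²/(24EI) = -(-8)·8²·(10-8)²/(24·200000) = 4/9375 m
Superposition: y = Σ y_i = 411257/900000000 m ≈ 0.000457 m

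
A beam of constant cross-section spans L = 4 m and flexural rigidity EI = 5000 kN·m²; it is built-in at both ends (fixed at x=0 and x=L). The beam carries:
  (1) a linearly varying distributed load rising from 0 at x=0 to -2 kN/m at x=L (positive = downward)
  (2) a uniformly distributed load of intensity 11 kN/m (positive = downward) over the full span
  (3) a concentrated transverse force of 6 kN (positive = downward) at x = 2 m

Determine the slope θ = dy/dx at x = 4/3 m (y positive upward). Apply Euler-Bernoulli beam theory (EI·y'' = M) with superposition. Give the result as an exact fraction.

Load 1 — triangular load w₀=-2 kN/m (0→w₀ over full span):
  θ_1 = -w₀(2x(L-x)(L-2x)(x+2L)+x²(L-x)²)/(120LEI) = -(-2)·(2·(4/3)·(4-(4/3))·(4-2·(4/3))·((4/3)+2·4)+(4/3)²·(4-(4/3))²)/(120·4·5000) = 64/759375 rad
Load 2 — uniform load w=11 kN/m over full span:
  θ_2 = -wx(L-x)(L-2x)/(12EI) = -11·(4/3)·(4-(4/3))·(4-2·(4/3))/(12·5000) = -44/50625 rad
Load 3 — point force P=6 kN at a=2 m (b=L-a=2):
  θ_3 = -Pb²x(2aL-(3a+b)x)/(2L³EI)  [x≤a] = -6·2²·(4/3)·(2·2·4-(3·2+2)·(4/3))/(2·4³·5000) = -1/3750 rad
Superposition: θ = Σ θ_i = -1597/1518750 rad ≈ -0.001052 rad

θ(4/3) = -1597/1518750 rad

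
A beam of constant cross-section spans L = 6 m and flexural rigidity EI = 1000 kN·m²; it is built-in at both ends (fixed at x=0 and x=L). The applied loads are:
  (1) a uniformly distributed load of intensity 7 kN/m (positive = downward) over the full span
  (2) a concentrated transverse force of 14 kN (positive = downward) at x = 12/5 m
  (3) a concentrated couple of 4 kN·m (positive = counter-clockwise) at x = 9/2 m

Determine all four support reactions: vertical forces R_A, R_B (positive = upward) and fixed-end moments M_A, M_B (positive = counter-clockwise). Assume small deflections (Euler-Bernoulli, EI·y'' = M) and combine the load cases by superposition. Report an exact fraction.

Load 1 — uniform load w=7 kN/m over full span:
  R_A = wL/2 = 7·6/2 = 21 kN
  M_A = wL²/12 = 7·6²/12 = 21 kN·m
  R_B = wL/2 = 7·6/2 = 21 kN
  M_B = -wL²/12 = -7·6²/12 = -21 kN·m
Load 2 — point force P=14 kN at a=12/5 m (b=L-a=18/5):
  R_A = Pb²(3a+b)/L³ = 14·(18/5)²·(3·(12/5)+(18/5))/6³ = 1134/125 kN
  M_A = Pab²/L² = 14·(12/5)·(18/5)²/6² = 1512/125 kN·m
  R_B = Pa²(a+3b)/L³ = 14·(12/5)²·((12/5)+3·(18/5))/6³ = 616/125 kN
  M_B = -Pa²b/L² = -14·(12/5)²·(18/5)/6² = -1008/125 kN·m
Load 3 — applied couple M₀=4 kN·m at a=9/2 m (b=L-a=3/2):
  R_A = 6M₀ab/L³ = 6·4·(9/2)·(3/2)/6³ = 3/4 kN
  M_A = M₀b(2a-b)/L² = 4·(3/2)·(2·(9/2)-(3/2))/6² = 5/4 kN·m
  R_B = -6M₀ab/L³ = -6·4·(9/2)·(3/2)/6³ = -3/4 kN
  M_B = M₀a(2b-a)/L² = 4·(9/2)·(2·(3/2)-(9/2))/6² = -3/4 kN·m
Superposition: R_A = 15411/500 kN, M_A = 17173/500 kN·m, R_B = 12589/500 kN, M_B = -14907/500 kN·m

R_A = 15411/500 kN, M_A = 17173/500 kN·m, R_B = 12589/500 kN, M_B = -14907/500 kN·m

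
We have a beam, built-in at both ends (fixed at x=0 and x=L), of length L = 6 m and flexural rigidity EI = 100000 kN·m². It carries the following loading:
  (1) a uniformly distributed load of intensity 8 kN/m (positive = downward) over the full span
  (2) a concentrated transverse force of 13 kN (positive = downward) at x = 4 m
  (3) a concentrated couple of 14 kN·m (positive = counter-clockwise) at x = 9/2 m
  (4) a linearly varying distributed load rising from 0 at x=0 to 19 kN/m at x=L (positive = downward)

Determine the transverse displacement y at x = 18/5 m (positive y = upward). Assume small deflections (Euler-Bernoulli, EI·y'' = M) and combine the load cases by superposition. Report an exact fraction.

y(18/5) = -4673997/6250000000 m

Load 1 — uniform load w=8 kN/m over full span:
  y_1 = -wx²(L-x)²/(24EI) = -8·(18/5)²·(6-(18/5))²/(24·100000) = -486/1953125 m
Load 2 — point force P=13 kN at a=4 m (b=L-a=2):
  y_2 = -Pb²x²(3aL-(3a+b)x)/(6L³EI)  [x≤a] = -13·2²·(18/5)²·(3·4·6-(3·4+2)·(18/5))/(6·6³·100000) = -351/3125000 m
Load 3 — applied couple M₀=14 kN·m at a=9/2 m (b=L-a=3/2):
  y_3 = (R_Ax³/6 - M_Ax²/2)/EI  [x≤a] with R_A=21/8, M_A=35/8 = ((21/8)·(18/5)³/6 - (35/8)·(18/5)²/2)/100000 = -3969/50000000 m
Load 4 — triangular load w₀=19 kN/m (0→w₀ over full span):
  y_4 = -w₀x²(L-x)²(x+2L)/(120LEI) = -19·(18/5)²·(6-(18/5))²·((18/5)+2·6)/(120·6·100000) = -60021/195312500 m
Superposition: y = Σ y_i = -4673997/6250000000 m ≈ -0.000748 m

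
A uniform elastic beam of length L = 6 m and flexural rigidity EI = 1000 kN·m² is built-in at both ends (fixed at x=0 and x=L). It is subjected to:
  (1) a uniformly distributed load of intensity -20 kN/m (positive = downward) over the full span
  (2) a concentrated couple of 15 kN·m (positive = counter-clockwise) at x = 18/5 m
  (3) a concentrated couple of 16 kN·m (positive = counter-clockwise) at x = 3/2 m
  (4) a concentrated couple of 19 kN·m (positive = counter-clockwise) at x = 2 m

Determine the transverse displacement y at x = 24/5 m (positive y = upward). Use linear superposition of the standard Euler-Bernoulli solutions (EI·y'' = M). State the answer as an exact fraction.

Load 1 — uniform load w=-20 kN/m over full span:
  y_1 = -wx²(L-x)²/(24EI) = -(-20)·(24/5)²·(6-(24/5))²/(24·1000) = 432/15625 m
Load 2 — applied couple M₀=15 kN·m at a=18/5 m (b=L-a=12/5):
  y_2 = (R_Ax³/6 - M_Ax²/2 - M₀(x-a)²/2)/EI  [x>a] with R_A=18/5, M_A=24/5 = ((18/5)·(24/5)³/6 - (24/5)·(24/5)²/2 - 15·((24/5)-(18/5))²/2)/1000 = 81/312500 m
Load 3 — applied couple M₀=16 kN·m at a=3/2 m (b=L-a=9/2):
  y_3 = (R_Ax³/6 - M_Ax²/2 - M₀(x-a)²/2)/EI  [x>a] with R_A=3, M_A=-3 = (3·(24/5)³/6 - (-3)·(24/5)²/2 - 16·((24/5)-(3/2))²/2)/1000 = 171/62500 m
Load 4 — applied couple M₀=19 kN·m at a=2 m (b=L-a=4):
  y_4 = (R_Ax³/6 - M_Ax²/2 - M₀(x-a)²/2)/EI  [x>a] with R_A=38/9, M_A=0 = ((38/9)·(24/5)³/6 - 0·(24/5)²/2 - 19·((24/5)-2)²/2)/1000 = 209/62500 m
Superposition: y = Σ y_i = 10621/312500 m ≈ 0.033987 m

y(24/5) = 10621/312500 m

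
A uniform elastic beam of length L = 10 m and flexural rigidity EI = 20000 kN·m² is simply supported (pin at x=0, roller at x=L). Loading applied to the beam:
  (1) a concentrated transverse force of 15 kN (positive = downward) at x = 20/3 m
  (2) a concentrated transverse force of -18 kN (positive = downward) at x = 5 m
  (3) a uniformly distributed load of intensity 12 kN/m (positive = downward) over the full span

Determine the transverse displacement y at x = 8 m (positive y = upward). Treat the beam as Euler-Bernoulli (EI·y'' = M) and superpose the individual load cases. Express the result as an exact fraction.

Load 1 — point force P=15 kN at a=20/3 m (b=L-a=10/3):
  y_1 = -Pa(L-x)(2Lx-a²-x²)/(6LEI)  [x>a] = -15·(20/3)·(10-8)·(2·10·8-(20/3)²-8²)/(6·10·20000) = -29/3375 m
Load 2 — point force P=-18 kN at a=5 m (b=L-a=5):
  y_2 = -Pa(L-x)(2Lx-a²-x²)/(6LEI)  [x>a] = -(-18)·5·(10-8)·(2·10·8-5²-8²)/(6·10·20000) = 213/20000 m
Load 3 — uniform load w=12 kN/m over full span:
  y_3 = -wx(L³-2Lx²+x³)/(24EI) = -12·8·(10³-2·10·8²+8³)/(24·20000) = -29/625 m
Superposition: y = Σ y_i = -4789/108000 m ≈ -0.044343 m

y(8) = -4789/108000 m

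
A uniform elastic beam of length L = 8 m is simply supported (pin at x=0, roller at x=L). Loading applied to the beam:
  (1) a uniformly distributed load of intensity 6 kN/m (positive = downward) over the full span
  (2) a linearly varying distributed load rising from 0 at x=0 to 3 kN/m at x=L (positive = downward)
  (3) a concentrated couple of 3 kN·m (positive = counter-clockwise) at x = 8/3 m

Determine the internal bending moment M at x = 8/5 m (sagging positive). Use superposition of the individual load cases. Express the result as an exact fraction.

Load 1 — uniform load w=6 kN/m over full span:
  M_1 = wx(L-x)/2 = 6·(8/5)·(8-(8/5))/2 = 768/25 kN·m
Load 2 — triangular load w₀=3 kN/m (0→w₀ over full span):
  M_2 = w₀Lx/6 - w₀x³/(6L) = 3·8·(8/5)/6 - 3·(8/5)³/(6·8) = 768/125 kN·m
Load 3 — applied couple M₀=3 kN·m at a=8/3 m (b=L-a=16/3):
  M_3 = M₀x/L  [x≤a] = 3·(8/5)/8 = 3/5 kN·m
Superposition: M = Σ M_i = 4683/125 kN·m ≈ 37.464000 kN·m

M(8/5) = 4683/125 kN·m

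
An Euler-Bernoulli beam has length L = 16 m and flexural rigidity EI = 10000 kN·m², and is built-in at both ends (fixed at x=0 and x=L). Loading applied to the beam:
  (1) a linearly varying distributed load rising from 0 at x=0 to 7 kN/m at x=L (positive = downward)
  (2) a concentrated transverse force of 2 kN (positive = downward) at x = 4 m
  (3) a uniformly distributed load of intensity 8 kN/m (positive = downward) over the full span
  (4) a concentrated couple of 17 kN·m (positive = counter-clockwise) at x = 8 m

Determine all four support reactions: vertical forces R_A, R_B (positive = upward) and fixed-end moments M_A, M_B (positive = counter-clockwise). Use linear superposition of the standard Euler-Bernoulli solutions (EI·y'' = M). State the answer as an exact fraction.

R_A = 13453/160 kN, M_A = 4783/20 kN·m, R_B = 16307/160 kN, M_B = -15451/60 kN·m

Load 1 — triangular load w₀=7 kN/m (0→w₀ over full span):
  R_A = 3w₀L/20 = 3·7·16/20 = 84/5 kN
  M_A = w₀L²/30 = 7·16²/30 = 896/15 kN·m
  R_B = 7w₀L/20 = 7·7·16/20 = 196/5 kN
  M_B = -w₀L²/20 = -7·16²/20 = -448/5 kN·m
Load 2 — point force P=2 kN at a=4 m (b=L-a=12):
  R_A = Pb²(3a+b)/L³ = 2·12²·(3·4+12)/16³ = 27/16 kN
  M_A = Pab²/L² = 2·4·12²/16² = 9/2 kN·m
  R_B = Pa²(a+3b)/L³ = 2·4²·(4+3·12)/16³ = 5/16 kN
  M_B = -Pa²b/L² = -2·4²·12/16² = -3/2 kN·m
Load 3 — uniform load w=8 kN/m over full span:
  R_A = wL/2 = 8·16/2 = 64 kN
  M_A = wL²/12 = 8·16²/12 = 512/3 kN·m
  R_B = wL/2 = 8·16/2 = 64 kN
  M_B = -wL²/12 = -8·16²/12 = -512/3 kN·m
Load 4 — applied couple M₀=17 kN·m at a=8 m (b=L-a=8):
  R_A = 6M₀ab/L³ = 6·17·8·8/16³ = 51/32 kN
  M_A = M₀b(2a-b)/L² = 17·8·(2·8-8)/16² = 17/4 kN·m
  R_B = -6M₀ab/L³ = -6·17·8·8/16³ = -51/32 kN
  M_B = M₀a(2b-a)/L² = 17·8·(2·8-8)/16² = 17/4 kN·m
Superposition: R_A = 13453/160 kN, M_A = 4783/20 kN·m, R_B = 16307/160 kN, M_B = -15451/60 kN·m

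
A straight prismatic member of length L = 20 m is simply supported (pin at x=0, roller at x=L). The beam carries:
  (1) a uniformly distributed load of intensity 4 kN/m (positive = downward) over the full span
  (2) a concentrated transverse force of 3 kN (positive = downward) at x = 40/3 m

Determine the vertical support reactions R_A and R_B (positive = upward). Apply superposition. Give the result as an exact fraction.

R_A = 41 kN, R_B = 42 kN

Load 1 — uniform load w=4 kN/m over full span:
  R_A = wL/2 = 4·20/2 = 40 kN
  R_B = wL/2 = 4·20/2 = 40 kN
Load 2 — point force P=3 kN at a=40/3 m (b=L-a=20/3):
  R_A = Pb/L = 3·(20/3)/20 = 1 kN
  R_B = Pa/L = 3·(40/3)/20 = 2 kN
Superposition: R_A = 41 kN, R_B = 42 kN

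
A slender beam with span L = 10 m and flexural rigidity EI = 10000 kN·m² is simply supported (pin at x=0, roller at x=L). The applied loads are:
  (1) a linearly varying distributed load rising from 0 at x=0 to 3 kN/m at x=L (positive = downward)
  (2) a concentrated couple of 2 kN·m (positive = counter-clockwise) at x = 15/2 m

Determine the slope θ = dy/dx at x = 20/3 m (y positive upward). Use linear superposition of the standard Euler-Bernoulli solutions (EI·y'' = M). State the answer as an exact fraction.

θ(20/3) = 773/259200 rad

Load 1 — triangular load w₀=3 kN/m (0→w₀ over full span):
  θ_1 = -w₀(7L⁴-30L²x²+15x⁴)/(360LEI) = -3·(7·10⁴-30·10²·(20/3)²+15·(20/3)⁴)/(360·10·10000) = 91/32400 rad
Load 2 — applied couple M₀=2 kN·m at a=15/2 m (b=L-a=5/2):
  θ_2 = (M₀x²/(2L)+C₁)/EI  [x≤a] with C₁=M₀(3b²-L²)/(6L)=-65/24 = (2·(20/3)²/(2·10)+(-65/24))/10000 = 1/5760 rad
Superposition: θ = Σ θ_i = 773/259200 rad ≈ 0.002982 rad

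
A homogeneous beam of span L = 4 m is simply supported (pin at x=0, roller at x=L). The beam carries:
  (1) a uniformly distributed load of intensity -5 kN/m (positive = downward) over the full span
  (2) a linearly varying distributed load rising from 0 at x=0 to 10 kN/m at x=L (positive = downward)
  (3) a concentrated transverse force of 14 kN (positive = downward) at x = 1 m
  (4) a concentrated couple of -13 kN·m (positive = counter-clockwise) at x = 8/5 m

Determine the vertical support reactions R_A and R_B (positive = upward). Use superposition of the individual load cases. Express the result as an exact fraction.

R_A = 47/12 kN, R_B = 121/12 kN

Load 1 — uniform load w=-5 kN/m over full span:
  R_A = wL/2 = (-5)·4/2 = -10 kN
  R_B = wL/2 = (-5)·4/2 = -10 kN
Load 2 — triangular load w₀=10 kN/m (0→w₀ over full span):
  R_A = w₀L/6 = 10·4/6 = 20/3 kN
  R_B = w₀L/3 = 10·4/3 = 40/3 kN
Load 3 — point force P=14 kN at a=1 m (b=L-a=3):
  R_A = Pb/L = 14·3/4 = 21/2 kN
  R_B = Pa/L = 14·1/4 = 7/2 kN
Load 4 — applied couple M₀=-13 kN·m at a=8/5 m (b=L-a=12/5):
  R_A = M₀/L = (-13)/4 = -13/4 kN
  R_B = -M₀/L = -(-13)/4 = 13/4 kN
Superposition: R_A = 47/12 kN, R_B = 121/12 kN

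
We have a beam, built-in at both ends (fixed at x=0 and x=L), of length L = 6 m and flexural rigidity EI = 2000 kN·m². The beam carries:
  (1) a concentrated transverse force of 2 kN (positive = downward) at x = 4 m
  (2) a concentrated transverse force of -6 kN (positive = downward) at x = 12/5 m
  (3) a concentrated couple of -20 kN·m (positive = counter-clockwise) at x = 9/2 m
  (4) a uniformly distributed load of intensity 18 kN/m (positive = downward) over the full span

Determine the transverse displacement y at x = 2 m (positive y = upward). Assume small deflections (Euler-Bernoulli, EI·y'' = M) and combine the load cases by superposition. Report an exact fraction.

y(2) = -737149/40500000 m

Load 1 — point force P=2 kN at a=4 m (b=L-a=2):
  y_1 = -Pb²x²(3aL-(3a+b)x)/(6L³EI)  [x≤a] = -2·2²·2²·(3·4·6-(3·4+2)·2)/(6·6³·2000) = -11/20250 m
Load 2 — point force P=-6 kN at a=12/5 m (b=L-a=18/5):
  y_2 = -Pb²x²(3aL-(3a+b)x)/(6L³EI)  [x≤a] = -(-6)·(18/5)²·2²·(3·(12/5)·6-(3·(12/5)+(18/5))·2)/(6·6³·2000) = 81/31250 m
Load 3 — applied couple M₀=-20 kN·m at a=9/2 m (b=L-a=3/2):
  y_3 = (R_Ax³/6 - M_Ax²/2)/EI  [x≤a] with R_A=-15/4, M_A=-25/4 = ((-15/4)·2³/6 - (-25/4)·2²/2)/2000 = 3/800 m
Load 4 — uniform load w=18 kN/m over full span:
  y_4 = -wx²(L-x)²/(24EI) = -18·2²·(6-2)²/(24·2000) = -3/125 m
Superposition: y = Σ y_i = -737149/40500000 m ≈ -0.018201 m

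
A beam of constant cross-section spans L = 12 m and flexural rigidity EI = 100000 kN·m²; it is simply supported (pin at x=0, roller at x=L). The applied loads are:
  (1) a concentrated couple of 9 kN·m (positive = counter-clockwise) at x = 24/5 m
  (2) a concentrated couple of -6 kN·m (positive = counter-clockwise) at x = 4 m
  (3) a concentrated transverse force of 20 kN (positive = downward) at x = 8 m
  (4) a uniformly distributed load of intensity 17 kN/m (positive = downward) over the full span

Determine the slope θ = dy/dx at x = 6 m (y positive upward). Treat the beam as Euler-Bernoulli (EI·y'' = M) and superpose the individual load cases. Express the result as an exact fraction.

Load 1 — applied couple M₀=9 kN·m at a=24/5 m (b=L-a=36/5):
  θ_1 = (M₀x²/(2L)-M₀(x-a)+C₁)/EI  [x>a] with C₁=M₀(3b²-L²)/(6L)=36/25 = (9·6²/(2·12)-9·(6-(24/5))+(36/25))/100000 = 207/5000000 rad
Load 2 — applied couple M₀=-6 kN·m at a=4 m (b=L-a=8):
  θ_2 = (M₀x²/(2L)-M₀(x-a)+C₁)/EI  [x>a] with C₁=M₀(3b²-L²)/(6L)=-4 = ((-6)·6²/(2·12)-(-6)·(6-4)+(-4))/100000 = -1/100000 rad
Load 3 — point force P=20 kN at a=8 m (b=L-a=4):
  θ_3 = -Pb(L²-b²-3x²)/(6LEI)  [x≤a] = -20·4·(12²-4²-3·6²)/(6·12·100000) = -1/4500 rad
Load 4 — uniform load w=17 kN/m over full span:
  θ_4 = -w(L³-6Lx²+4x³)/(24EI) = -17·(12³-6·12·6²+4·6³)/(24·100000) = 0 rad
Superposition: θ = Σ θ_i = -8587/45000000 rad ≈ -0.000191 rad

θ(6) = -8587/45000000 rad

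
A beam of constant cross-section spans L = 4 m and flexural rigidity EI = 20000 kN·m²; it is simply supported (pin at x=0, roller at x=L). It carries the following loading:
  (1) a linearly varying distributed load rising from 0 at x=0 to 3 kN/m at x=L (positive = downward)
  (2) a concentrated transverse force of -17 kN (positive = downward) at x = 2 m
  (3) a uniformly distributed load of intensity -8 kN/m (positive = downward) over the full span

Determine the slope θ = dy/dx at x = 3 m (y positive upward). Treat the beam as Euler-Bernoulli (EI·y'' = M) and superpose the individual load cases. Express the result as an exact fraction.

θ(3) = -3949/3200000 rad

Load 1 — triangular load w₀=3 kN/m (0→w₀ over full span):
  θ_1 = -w₀(7L⁴-30L²x²+15x⁴)/(360LEI) = -3·(7·4⁴-30·4²·3²+15·3⁴)/(360·4·20000) = 1313/9600000 rad
Load 2 — point force P=-17 kN at a=2 m (b=L-a=2):
  θ_2 = -Pa(2L²-6Lx+3x²+a²)/(6LEI)  [x>a] = -(-17)·2·(2·4²-6·4·3+3·3²+2²)/(6·4·20000) = -51/80000 rad
Load 3 — uniform load w=-8 kN/m over full span:
  θ_3 = -w(L³-6Lx²+4x³)/(24EI) = -(-8)·(4³-6·4·3²+4·3³)/(24·20000) = -11/15000 rad
Superposition: θ = Σ θ_i = -3949/3200000 rad ≈ -0.001234 rad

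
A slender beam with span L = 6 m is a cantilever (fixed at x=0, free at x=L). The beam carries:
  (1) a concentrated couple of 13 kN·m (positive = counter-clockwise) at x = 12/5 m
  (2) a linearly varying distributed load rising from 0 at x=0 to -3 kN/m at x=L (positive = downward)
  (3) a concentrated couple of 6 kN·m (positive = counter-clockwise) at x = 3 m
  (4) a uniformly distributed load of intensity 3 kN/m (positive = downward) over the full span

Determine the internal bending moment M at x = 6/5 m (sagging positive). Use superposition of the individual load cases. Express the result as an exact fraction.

Load 1 — applied couple M₀=13 kN·m at a=12/5 m (b=L-a=18/5):
  M_1 = M₀  [x≤a] = 13 = 13 kN·m
Load 2 — triangular load w₀=-3 kN/m (0→w₀ over full span):
  M_2 = w₀Lx/2 - w₀L²/3 - w₀x³/(6L) = (-3)·6·(6/5)/2 - (-3)·6²/3 - (-3)·(6/5)³/(6·6) = 3168/125 kN·m
Load 3 — applied couple M₀=6 kN·m at a=3 m (b=L-a=3):
  M_3 = M₀  [x≤a] = 6 = 6 kN·m
Load 4 — uniform load w=3 kN/m over full span:
  M_4 = -w(L-x)²/2 = -3·(6-(6/5))²/2 = -864/25 kN·m
Superposition: M = Σ M_i = 1223/125 kN·m ≈ 9.784000 kN·m

M(6/5) = 1223/125 kN·m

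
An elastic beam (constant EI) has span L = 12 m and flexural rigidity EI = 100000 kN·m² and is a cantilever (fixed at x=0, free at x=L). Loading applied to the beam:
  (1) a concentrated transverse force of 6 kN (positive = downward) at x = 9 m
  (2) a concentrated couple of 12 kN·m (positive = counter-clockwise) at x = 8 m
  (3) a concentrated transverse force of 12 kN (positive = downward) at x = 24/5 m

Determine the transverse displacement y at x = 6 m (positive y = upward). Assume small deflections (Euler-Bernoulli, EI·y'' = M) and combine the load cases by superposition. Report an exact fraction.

Load 1 — point force P=6 kN at a=9 m (b=L-a=3):
  y_1 = -Px²(3a-x)/(6EI)  [x≤a] = -6·6²·(3·9-6)/(6·100000) = -189/25000 m
Load 2 — applied couple M₀=12 kN·m at a=8 m (b=L-a=4):
  y_2 = M₀x²/(2EI)  [x≤a] = 12·6²/(2·100000) = 27/12500 m
Load 3 — point force P=12 kN at a=24/5 m (b=L-a=36/5):
  y_3 = -Pa²(3x-a)/(6EI)  [x>a] = -12·(24/5)²·(3·6-(24/5))/(6·100000) = -2376/390625 m
Superposition: y = Σ y_i = -35883/3125000 m ≈ -0.011483 m

y(6) = -35883/3125000 m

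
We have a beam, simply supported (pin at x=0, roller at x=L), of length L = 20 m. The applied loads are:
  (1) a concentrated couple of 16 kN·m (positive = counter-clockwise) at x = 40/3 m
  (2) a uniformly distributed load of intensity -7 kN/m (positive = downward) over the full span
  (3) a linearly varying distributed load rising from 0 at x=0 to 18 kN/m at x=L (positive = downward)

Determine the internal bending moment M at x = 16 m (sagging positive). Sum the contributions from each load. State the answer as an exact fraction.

M(16) = 592/5 kN·m

Load 1 — applied couple M₀=16 kN·m at a=40/3 m (b=L-a=20/3):
  M_1 = M₀x/L - M₀  [x>a] = 16·16/20 - 16 = -16/5 kN·m
Load 2 — uniform load w=-7 kN/m over full span:
  M_2 = wx(L-x)/2 = (-7)·16·(20-16)/2 = -224 kN·m
Load 3 — triangular load w₀=18 kN/m (0→w₀ over full span):
  M_3 = w₀Lx/6 - w₀x³/(6L) = 18·20·16/6 - 18·16³/(6·20) = 1728/5 kN·m
Superposition: M = Σ M_i = 592/5 kN·m ≈ 118.400000 kN·m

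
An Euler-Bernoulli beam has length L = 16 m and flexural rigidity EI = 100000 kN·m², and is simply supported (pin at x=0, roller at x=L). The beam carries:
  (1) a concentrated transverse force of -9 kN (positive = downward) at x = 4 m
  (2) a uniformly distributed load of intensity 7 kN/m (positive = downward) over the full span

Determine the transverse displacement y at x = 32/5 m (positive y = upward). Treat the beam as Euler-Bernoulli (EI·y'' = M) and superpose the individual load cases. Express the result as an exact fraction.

y(32/5) = -100709/1953125 m

Load 1 — point force P=-9 kN at a=4 m (b=L-a=12):
  y_1 = -Pa(L-x)(2Lx-a²-x²)/(6LEI)  [x>a] = -(-9)·4·(16-(32/5))·(2·16·(32/5)-4²-(32/5)²)/(6·16·100000) = 2079/390625 m
Load 2 — uniform load w=7 kN/m over full span:
  y_2 = -wx(L³-2Lx²+x³)/(24EI) = -7·(32/5)·(16³-2·16·(32/5)²+(32/5)³)/(24·100000) = -111104/1953125 m
Superposition: y = Σ y_i = -100709/1953125 m ≈ -0.051563 m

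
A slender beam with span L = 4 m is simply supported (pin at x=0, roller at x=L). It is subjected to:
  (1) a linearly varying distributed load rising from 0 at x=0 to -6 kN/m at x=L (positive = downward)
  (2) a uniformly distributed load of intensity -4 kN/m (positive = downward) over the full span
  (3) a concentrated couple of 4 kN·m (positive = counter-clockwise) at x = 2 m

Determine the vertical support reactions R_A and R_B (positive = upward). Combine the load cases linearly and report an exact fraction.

R_A = -11 kN, R_B = -17 kN

Load 1 — triangular load w₀=-6 kN/m (0→w₀ over full span):
  R_A = w₀L/6 = (-6)·4/6 = -4 kN
  R_B = w₀L/3 = (-6)·4/3 = -8 kN
Load 2 — uniform load w=-4 kN/m over full span:
  R_A = wL/2 = (-4)·4/2 = -8 kN
  R_B = wL/2 = (-4)·4/2 = -8 kN
Load 3 — applied couple M₀=4 kN·m at a=2 m (b=L-a=2):
  R_A = M₀/L = 4/4 = 1 kN
  R_B = -M₀/L = -4/4 = -1 kN
Superposition: R_A = -11 kN, R_B = -17 kN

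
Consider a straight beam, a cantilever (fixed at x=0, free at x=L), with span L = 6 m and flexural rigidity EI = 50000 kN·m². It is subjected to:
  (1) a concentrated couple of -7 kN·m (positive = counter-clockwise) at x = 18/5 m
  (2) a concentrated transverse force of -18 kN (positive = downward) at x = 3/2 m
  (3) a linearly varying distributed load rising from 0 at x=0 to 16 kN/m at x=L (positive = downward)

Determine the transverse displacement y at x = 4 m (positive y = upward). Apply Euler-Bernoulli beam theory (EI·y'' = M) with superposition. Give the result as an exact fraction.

Load 1 — applied couple M₀=-7 kN·m at a=18/5 m (b=L-a=12/5):
  y_1 = M₀a(2x-a)/(2EI)  [x>a] = (-7)·(18/5)·(2·4-(18/5))/(2·50000) = -693/625000 m
Load 2 — point force P=-18 kN at a=3/2 m (b=L-a=9/2):
  y_2 = -Pa²(3x-a)/(6EI)  [x>a] = -(-18)·(3/2)²·(3·4-(3/2))/(6·50000) = 567/400000 m
Load 3 — triangular load w₀=16 kN/m (0→w₀ over full span):
  y_3 = (w₀Lx³/12-w₀L²x²/6-w₀x⁵/(120L))/EI = (16·6·4³/12-16·6²·4²/6-16·4⁵/(120·6))/50000 = -2944/140625 m
Superposition: y = Σ y_i = -1856377/90000000 m ≈ -0.020626 m

y(4) = -1856377/90000000 m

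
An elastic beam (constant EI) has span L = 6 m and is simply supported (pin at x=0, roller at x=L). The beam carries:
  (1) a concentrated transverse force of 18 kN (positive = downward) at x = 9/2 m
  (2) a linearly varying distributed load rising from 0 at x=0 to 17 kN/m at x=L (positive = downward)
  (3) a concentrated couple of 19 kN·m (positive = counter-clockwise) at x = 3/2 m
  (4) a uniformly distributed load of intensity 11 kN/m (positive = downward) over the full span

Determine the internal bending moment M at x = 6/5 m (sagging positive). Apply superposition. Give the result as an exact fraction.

Load 1 — point force P=18 kN at a=9/2 m (b=L-a=3/2):
  M_1 = Pbx/L  [x≤a] = 18·(3/2)·(6/5)/6 = 27/5 kN·m
Load 2 — triangular load w₀=17 kN/m (0→w₀ over full span):
  M_2 = w₀Lx/6 - w₀x³/(6L) = 17·6·(6/5)/6 - 17·(6/5)³/(6·6) = 2448/125 kN·m
Load 3 — applied couple M₀=19 kN·m at a=3/2 m (b=L-a=9/2):
  M_3 = M₀x/L  [x≤a] = 19·(6/5)/6 = 19/5 kN·m
Load 4 — uniform load w=11 kN/m over full span:
  M_4 = wx(L-x)/2 = 11·(6/5)·(6-(6/5))/2 = 792/25 kN·m
Superposition: M = Σ M_i = 7558/125 kN·m ≈ 60.464000 kN·m

M(6/5) = 7558/125 kN·m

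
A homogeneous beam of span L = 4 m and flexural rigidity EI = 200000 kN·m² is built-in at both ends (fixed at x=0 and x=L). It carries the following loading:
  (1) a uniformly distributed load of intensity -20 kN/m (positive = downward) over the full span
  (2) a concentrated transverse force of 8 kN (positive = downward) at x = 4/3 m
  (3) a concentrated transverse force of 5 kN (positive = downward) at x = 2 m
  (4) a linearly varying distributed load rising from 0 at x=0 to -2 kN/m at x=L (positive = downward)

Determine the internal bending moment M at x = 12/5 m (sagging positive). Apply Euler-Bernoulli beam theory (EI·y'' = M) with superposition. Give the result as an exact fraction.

Load 1 — uniform load w=-20 kN/m over full span:
  M_1 = wLx/2 - wL²/12 - wx²/2 = (-20)·4·(12/5)/2 - (-20)·4²/12 - (-20)·(12/5)²/2 = -176/15 kN·m
Load 2 — point force P=8 kN at a=4/3 m (b=L-a=8/3):
  M_2 = Pa²(a+3b)(L-x)/L³ - Pa²b/L²  [x>a] = 8·(4/3)²·((4/3)+3·(8/3))·(4-(12/5))/4³ - 8·(4/3)²·(8/3)/4² = 128/135 kN·m
Load 3 — point force P=5 kN at a=2 m (b=L-a=2):
  M_3 = Pa²(a+3b)(L-x)/L³ - Pa²b/L²  [x>a] = 5·2²·(2+3·2)·(4-(12/5))/4³ - 5·2²·2/4² = 3/2 kN·m
Load 4 — triangular load w₀=-2 kN/m (0→w₀ over full span):
  M_4 = 3w₀Lx/20 - w₀L²/30 - w₀x³/(6L) = 3·(-2)·4·(12/5)/20 - (-2)·4²/30 - (-2)·(12/5)³/(6·4) = -248/375 kN·m
Superposition: M = Σ M_i = -67139/6750 kN·m ≈ -9.946519 kN·m

M(12/5) = -67139/6750 kN·m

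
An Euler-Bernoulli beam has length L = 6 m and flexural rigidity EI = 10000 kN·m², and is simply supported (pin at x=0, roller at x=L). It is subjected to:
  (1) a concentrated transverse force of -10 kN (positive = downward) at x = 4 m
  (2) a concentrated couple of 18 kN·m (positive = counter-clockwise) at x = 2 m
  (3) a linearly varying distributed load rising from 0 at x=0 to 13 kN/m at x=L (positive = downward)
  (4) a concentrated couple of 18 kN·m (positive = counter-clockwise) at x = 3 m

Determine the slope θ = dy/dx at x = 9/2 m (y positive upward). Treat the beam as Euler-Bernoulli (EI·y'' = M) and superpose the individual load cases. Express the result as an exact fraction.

θ(9/2) = 178943/115200000 rad

Load 1 — point force P=-10 kN at a=4 m (b=L-a=2):
  θ_1 = -Pa(2L²-6Lx+3x²+a²)/(6LEI)  [x>a] = -(-10)·4·(2·6²-6·6·(9/2)+3·(9/2)²+4²)/(6·6·10000) = -53/36000 rad
Load 2 — applied couple M₀=18 kN·m at a=2 m (b=L-a=4):
  θ_2 = (M₀x²/(2L)-M₀(x-a)+C₁)/EI  [x>a] with C₁=M₀(3b²-L²)/(6L)=6 = (18·(9/2)²/(2·6)-18·((9/2)-2)+6)/10000 = -69/80000 rad
Load 3 — triangular load w₀=13 kN/m (0→w₀ over full span):
  θ_3 = -w₀(7L⁴-30L²x²+15x⁴)/(360LEI) = -13·(7·6⁴-30·6²·(9/2)²+15·(9/2)⁴)/(360·6·10000) = 51207/12800000 rad
Load 4 — applied couple M₀=18 kN·m at a=3 m (b=L-a=3):
  θ_4 = (M₀x²/(2L)-M₀(x-a)+C₁)/EI  [x>a] with C₁=M₀(3b²-L²)/(6L)=-9/2 = (18·(9/2)²/(2·6)-18·((9/2)-3)+(-9/2))/10000 = -9/80000 rad
Superposition: θ = Σ θ_i = 178943/115200000 rad ≈ 0.001553 rad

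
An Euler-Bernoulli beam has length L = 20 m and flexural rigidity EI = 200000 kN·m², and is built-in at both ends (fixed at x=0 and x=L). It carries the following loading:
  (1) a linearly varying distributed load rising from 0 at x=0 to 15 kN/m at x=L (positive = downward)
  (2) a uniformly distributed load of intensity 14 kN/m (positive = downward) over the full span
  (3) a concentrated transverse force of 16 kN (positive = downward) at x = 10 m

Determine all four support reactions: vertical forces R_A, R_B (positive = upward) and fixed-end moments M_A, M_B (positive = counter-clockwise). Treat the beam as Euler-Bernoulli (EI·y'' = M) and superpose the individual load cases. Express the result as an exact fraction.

Load 1 — triangular load w₀=15 kN/m (0→w₀ over full span):
  R_A = 3w₀L/20 = 3·15·20/20 = 45 kN
  M_A = w₀L²/30 = 15·20²/30 = 200 kN·m
  R_B = 7w₀L/20 = 7·15·20/20 = 105 kN
  M_B = -w₀L²/20 = -15·20²/20 = -300 kN·m
Load 2 — uniform load w=14 kN/m over full span:
  R_A = wL/2 = 14·20/2 = 140 kN
  M_A = wL²/12 = 14·20²/12 = 1400/3 kN·m
  R_B = wL/2 = 14·20/2 = 140 kN
  M_B = -wL²/12 = -14·20²/12 = -1400/3 kN·m
Load 3 — point force P=16 kN at a=10 m (b=L-a=10):
  R_A = Pb²(3a+b)/L³ = 16·10²·(3·10+10)/20³ = 8 kN
  M_A = Pab²/L² = 16·10·10²/20² = 40 kN·m
  R_B = Pa²(a+3b)/L³ = 16·10²·(10+3·10)/20³ = 8 kN
  M_B = -Pa²b/L² = -16·10²·10/20² = -40 kN·m
Superposition: R_A = 193 kN, M_A = 2120/3 kN·m, R_B = 253 kN, M_B = -2420/3 kN·m

R_A = 193 kN, M_A = 2120/3 kN·m, R_B = 253 kN, M_B = -2420/3 kN·m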